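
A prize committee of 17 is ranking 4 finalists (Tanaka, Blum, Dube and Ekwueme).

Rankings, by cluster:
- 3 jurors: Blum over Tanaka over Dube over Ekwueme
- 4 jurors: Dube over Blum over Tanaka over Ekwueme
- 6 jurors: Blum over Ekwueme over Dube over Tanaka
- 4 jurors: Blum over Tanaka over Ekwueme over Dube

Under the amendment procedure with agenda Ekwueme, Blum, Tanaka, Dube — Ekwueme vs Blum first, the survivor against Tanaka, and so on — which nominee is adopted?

Round 1: Ekwueme vs Blum — 0–17, Blum advances.
Round 2: Blum vs Tanaka — 17–0, Blum advances.
Round 3: Blum vs Dube — 13–4, Blum advances.
The agenda winner is Blum.

Blum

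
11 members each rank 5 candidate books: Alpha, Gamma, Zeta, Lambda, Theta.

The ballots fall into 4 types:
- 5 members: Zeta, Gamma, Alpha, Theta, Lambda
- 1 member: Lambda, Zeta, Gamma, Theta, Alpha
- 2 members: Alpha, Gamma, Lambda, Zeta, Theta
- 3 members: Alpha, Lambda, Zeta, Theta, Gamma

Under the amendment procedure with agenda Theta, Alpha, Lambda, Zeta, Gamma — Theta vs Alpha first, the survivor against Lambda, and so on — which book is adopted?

Zeta

Round 1: Theta vs Alpha — 1–10, Alpha advances.
Round 2: Alpha vs Lambda — 10–1, Alpha advances.
Round 3: Alpha vs Zeta — 5–6, Zeta advances.
Round 4: Zeta vs Gamma — 9–2, Zeta advances.
Zeta survives the agenda.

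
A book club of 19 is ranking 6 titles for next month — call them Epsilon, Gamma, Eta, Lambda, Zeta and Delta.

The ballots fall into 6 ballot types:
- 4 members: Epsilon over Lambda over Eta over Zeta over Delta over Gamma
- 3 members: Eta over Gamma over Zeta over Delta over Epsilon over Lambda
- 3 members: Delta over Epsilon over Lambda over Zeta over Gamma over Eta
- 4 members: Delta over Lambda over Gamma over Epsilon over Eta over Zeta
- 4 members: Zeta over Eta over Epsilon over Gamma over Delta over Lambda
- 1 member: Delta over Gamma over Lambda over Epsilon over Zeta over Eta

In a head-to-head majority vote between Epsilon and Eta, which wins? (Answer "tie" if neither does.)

Ballots ranking Epsilon above Eta: 4 + 3 + 4 + 1 = 12.
Ballots ranking Eta above Epsilon: 19 − 12 = 7.
Epsilon wins the head-to-head 12–7.

Epsilon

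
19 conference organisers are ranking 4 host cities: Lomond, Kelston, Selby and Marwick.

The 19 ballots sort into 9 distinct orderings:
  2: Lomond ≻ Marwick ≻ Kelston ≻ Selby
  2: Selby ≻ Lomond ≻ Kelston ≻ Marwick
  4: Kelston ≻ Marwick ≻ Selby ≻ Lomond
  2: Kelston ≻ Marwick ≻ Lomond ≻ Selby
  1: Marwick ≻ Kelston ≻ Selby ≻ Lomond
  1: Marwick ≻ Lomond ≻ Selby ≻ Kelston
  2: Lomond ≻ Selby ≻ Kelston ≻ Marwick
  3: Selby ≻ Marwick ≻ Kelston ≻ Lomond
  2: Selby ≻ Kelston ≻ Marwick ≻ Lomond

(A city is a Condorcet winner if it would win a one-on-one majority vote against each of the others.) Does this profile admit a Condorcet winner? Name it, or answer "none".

Head-to-head results (19 organisers):
Lomond vs Kelston: Kelston, 12–7.
Lomond–Selby: Selby 12–7.
Lomond vs Marwick: Marwick, 13–6.
Kelston vs Selby: Selby wins 10–9.
Kelston–Marwick: Kelston 12–7.
Selby–Marwick: Marwick 10–9.
No city is unbeaten: Lomond loses to Kelston; Kelston loses to Selby; Selby loses to Marwick; Marwick loses to Kelston. In particular Kelston > Marwick > Selby > Kelston is a majority cycle — no Condorcet winner exists.

none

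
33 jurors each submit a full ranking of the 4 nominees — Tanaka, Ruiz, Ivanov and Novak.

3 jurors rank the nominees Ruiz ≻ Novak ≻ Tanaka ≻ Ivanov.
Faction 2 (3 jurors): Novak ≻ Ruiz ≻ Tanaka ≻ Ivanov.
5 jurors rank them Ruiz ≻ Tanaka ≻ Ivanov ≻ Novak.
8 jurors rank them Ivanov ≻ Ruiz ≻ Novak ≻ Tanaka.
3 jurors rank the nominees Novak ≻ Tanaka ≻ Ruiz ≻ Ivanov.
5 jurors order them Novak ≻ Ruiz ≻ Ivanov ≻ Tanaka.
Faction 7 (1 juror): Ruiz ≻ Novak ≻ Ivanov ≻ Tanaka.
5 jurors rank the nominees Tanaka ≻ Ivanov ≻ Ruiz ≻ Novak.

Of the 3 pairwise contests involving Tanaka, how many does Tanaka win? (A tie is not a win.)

1

Tanaka against each rival (33 jurors):
Tanaka vs Ruiz: Tanaka preferred on 3+5 = 8 ballots; Ruiz wins 25–8.
Tanaka–Ivanov: Tanaka 19–14.
Tanaka–Novak: Novak 23–10.
Tanaka beats Ivanov; loses to Ruiz, Novak — 1 pairwise win.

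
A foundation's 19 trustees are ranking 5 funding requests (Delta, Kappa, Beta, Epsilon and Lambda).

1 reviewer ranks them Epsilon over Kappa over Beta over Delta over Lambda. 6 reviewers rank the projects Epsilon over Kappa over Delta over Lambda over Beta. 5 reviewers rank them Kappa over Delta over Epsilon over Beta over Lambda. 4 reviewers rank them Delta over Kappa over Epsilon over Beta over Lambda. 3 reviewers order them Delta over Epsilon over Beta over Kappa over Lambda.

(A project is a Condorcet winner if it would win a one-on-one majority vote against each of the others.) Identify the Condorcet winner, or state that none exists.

Head-to-head results (19 reviewers):
Delta vs Kappa: Kappa, 12–7.
Delta vs Beta: Delta, 18–1.
Delta vs Epsilon: Delta wins 12–7.
Delta vs Lambda: Delta wins 19–0.
Kappa vs Beta: Kappa, 16–3.
Kappa–Epsilon: Epsilon 10–9.
Kappa–Lambda: Kappa 19–0.
Beta–Epsilon: Epsilon 19–0.
Beta vs Lambda: Beta, 13–6.
Epsilon–Lambda: Epsilon 19–0.
No project is unbeaten: Delta loses to Kappa; Kappa loses to Epsilon; Beta loses to Delta; Epsilon loses to Delta; Lambda loses to Delta. In particular Delta → Epsilon → Kappa → Delta is a majority cycle — no Condorcet winner exists.

none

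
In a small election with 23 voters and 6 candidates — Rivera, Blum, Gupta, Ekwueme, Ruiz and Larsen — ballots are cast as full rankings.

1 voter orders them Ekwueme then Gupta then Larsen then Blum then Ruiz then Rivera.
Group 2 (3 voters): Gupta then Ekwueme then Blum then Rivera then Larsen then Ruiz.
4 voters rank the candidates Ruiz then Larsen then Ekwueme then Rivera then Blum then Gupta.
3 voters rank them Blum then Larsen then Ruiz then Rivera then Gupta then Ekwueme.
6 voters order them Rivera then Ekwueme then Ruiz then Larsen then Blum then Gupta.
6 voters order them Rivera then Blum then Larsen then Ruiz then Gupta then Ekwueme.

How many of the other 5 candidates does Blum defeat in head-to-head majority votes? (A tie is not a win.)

3

Blum against each rival (23 voters):
Blum vs Rivera: 1+3+3 = 7 for Blum, 16 for Rivera — Rivera by 16–7.
Blum vs Gupta: Blum, 19–4.
Blum vs Ekwueme: Blum preferred on 3+6 = 9 ballots; Ekwueme wins 14–9.
Blum vs Ruiz: 13 to 10, Blum.
Blum vs Larsen: Blum, 12–11.
Blum beats Gupta, Ruiz, Larsen; loses to Rivera, Ekwueme — 3 pairwise wins.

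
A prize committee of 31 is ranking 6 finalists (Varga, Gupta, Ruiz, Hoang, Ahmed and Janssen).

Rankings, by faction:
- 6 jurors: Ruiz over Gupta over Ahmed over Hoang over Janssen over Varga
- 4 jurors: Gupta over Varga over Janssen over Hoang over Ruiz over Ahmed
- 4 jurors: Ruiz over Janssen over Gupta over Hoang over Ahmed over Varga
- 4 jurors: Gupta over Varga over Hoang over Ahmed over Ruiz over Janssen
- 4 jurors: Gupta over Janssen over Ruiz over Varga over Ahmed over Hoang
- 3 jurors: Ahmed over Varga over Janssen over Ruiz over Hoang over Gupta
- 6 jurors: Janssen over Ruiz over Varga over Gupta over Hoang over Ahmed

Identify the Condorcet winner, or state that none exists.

none

Pairwise majorities:
Varga vs Gupta: 9 to 22, Gupta.
Varga vs Ruiz: 11 to 20, Ruiz.
Varga vs Hoang: Varga is ranked higher on 4+4+4+3+6 = 21 ballots, Hoang on 10. Varga wins 21–10.
Varga vs Ahmed: Varga preferred on 4+4+4+6 = 18 ballots; Varga wins 18–13.
Varga vs Janssen: 11 to 20, Janssen.
Gupta vs Ruiz: 12 to 19, Ruiz.
Gupta vs Hoang: 28 to 3, Gupta.
Gupta vs Ahmed: Gupta is ranked higher on 6+4+4+4+4+6 = 28 ballots, Ahmed on 3. Gupta wins 28–3.
Gupta vs Janssen: Gupta preferred on 6+4+4+4 = 18 ballots; Gupta wins 18–13.
Ruiz vs Hoang: 23 to 8, Ruiz.
Ruiz vs Ahmed: Ruiz preferred on 6+4+4+4+6 = 24 ballots; Ruiz wins 24–7.
Ruiz vs Janssen: 14 to 17, Janssen.
Hoang vs Ahmed: 4+4+4+6 = 18 for Hoang, 13 for Ahmed — Hoang by 18–13.
Hoang vs Janssen: 10 to 21, Janssen.
Ahmed vs Janssen: Ahmed preferred on 6+4+3 = 13 ballots; Janssen wins 18–13.
Each nominee drops at least one matchup (Varga loses to Gupta; Gupta loses to Ruiz; Ruiz loses to Janssen; Hoang loses to Varga; Ahmed loses to Varga; Janssen loses to Gupta); the cycle Gupta > Janssen > Ruiz > Gupta rules out a Condorcet winner.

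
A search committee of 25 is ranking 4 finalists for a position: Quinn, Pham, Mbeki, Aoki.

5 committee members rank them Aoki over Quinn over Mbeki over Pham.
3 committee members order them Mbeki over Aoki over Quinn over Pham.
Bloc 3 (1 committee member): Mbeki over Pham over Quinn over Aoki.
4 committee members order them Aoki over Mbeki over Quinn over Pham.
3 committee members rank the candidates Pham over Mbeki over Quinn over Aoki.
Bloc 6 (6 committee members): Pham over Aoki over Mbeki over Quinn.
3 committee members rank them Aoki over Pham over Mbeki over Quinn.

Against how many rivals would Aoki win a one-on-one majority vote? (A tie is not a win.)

3

Aoki against each rival (25 committee members):
Aoki vs Quinn: 5+3+4+6+3 = 21 for Aoki, 4 for Quinn — Aoki by 21–4.
Aoki vs Pham: 15 to 10, Aoki.
Aoki vs Mbeki: Aoki is ranked higher on 5+4+6+3 = 18 ballots, Mbeki on 7. Aoki wins 18–7.
Aoki beats Quinn, Pham, Mbeki — 3 pairwise wins.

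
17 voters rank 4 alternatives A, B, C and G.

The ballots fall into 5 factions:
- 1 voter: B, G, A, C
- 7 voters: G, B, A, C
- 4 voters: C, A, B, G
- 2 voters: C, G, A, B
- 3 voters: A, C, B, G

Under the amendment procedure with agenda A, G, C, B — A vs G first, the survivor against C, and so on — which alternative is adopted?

C

Round 1: A vs G — 7–10, G advances.
Round 2: G vs C — 8–9, C advances.
Round 3: C vs B — 9–8, C advances.
C survives the agenda.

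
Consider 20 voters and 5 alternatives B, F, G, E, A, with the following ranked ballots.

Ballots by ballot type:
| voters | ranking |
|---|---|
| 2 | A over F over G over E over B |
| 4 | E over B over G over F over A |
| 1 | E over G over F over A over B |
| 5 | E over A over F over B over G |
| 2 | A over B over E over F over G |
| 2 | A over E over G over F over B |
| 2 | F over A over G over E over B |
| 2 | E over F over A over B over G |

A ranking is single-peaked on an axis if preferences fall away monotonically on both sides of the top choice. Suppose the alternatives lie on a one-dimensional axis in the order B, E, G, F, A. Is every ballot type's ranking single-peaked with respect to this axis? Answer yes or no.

no

Axis positions: B=1, E=2, G=3, F=4, A=5.
Ballot type 1 (peak A at position 5): ranking walks positions 5-4-3-2-1, expanding outward from the peak — single-peaked.
Ballot type 2 (peak E at position 2): ranking walks positions 2-1-3-4-5, expanding outward from the peak — single-peaked.
Ballot type 3 (peak E at position 2): ranking walks positions 2-3-4-5-1, expanding outward from the peak — single-peaked.
Ballot type 4: ranking walks positions 2-5-4-1-3; A is ranked above G even though G lies between A and the peak E on the axis — preferences dip and rise again. Not single-peaked.
Ballot type 5: ranking walks positions 5-1-2-4-3; B is ranked above F even though F lies between B and the peak A on the axis — preferences dip and rise again. Not single-peaked.
Ballot type 6: ranking walks positions 5-2-3-4-1; E is ranked above F even though F lies between E and the peak A on the axis — preferences dip and rise again. Not single-peaked.
Ballot type 7 (peak F at position 4): ranking walks positions 4-5-3-2-1, expanding outward from the peak — single-peaked.
Ballot type 8: ranking walks positions 2-4-5-1-3; F is ranked above G even though G lies between F and the peak E on the axis — preferences dip and rise again. Not single-peaked.
Ballot type 4 violates single-peakedness, so the profile is not single-peaked on this axis.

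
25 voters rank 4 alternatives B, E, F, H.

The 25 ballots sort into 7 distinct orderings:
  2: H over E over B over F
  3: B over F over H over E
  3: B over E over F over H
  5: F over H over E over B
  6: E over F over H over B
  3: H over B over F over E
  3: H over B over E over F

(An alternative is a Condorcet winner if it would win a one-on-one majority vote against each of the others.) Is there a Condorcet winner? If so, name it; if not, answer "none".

Check each pair by majority over 25 ballots:
B vs E: 12 to 13, E.
B vs F: B preferred on 2+3+3+3+3 = 14 ballots; B wins 14–11.
B vs H: 3+3 = 6 for B, 19 for H — H by 19–6.
E vs F: 2+3+6+3 = 14 for E, 11 for F — E by 14–11.
E vs H: E is ranked higher on 3+6 = 9 ballots, H on 16. H wins 16–9.
F vs H: F is ranked higher on 3+3+5+6 = 17 ballots, H on 8. F wins 17–8.
No alternative is unbeaten: B loses to E; E loses to H; F loses to B; H loses to F. In particular B beats F beats H beats B is a majority cycle — no Condorcet winner exists.

none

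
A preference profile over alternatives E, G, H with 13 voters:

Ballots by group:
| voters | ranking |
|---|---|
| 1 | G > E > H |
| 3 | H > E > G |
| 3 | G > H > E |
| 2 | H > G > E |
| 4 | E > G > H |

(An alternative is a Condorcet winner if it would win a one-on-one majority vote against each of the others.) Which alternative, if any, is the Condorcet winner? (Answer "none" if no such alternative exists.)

Pairwise majorities:
E vs G: 7 to 6, E.
E–H: H 8–5.
G vs H: G, 8–5.
Every alternative loses at least once (E loses to H; G loses to E; H loses to G). The majority relation contains the cycle E beats G beats H beats E, so there is no Condorcet winner.

none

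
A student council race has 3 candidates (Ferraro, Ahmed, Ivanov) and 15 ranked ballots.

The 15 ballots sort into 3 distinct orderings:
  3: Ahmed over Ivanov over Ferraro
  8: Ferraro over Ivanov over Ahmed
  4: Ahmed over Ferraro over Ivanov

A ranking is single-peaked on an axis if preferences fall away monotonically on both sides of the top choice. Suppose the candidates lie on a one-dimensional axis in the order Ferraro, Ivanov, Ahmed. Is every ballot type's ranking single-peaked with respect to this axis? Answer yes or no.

no

Axis positions: Ferraro=1, Ivanov=2, Ahmed=3.
Ballot type 1 (peak Ahmed at position 3): ranking walks positions 3-2-1, expanding outward from the peak — single-peaked.
Ballot type 2 (peak Ferraro at position 1): ranking walks positions 1-2-3, expanding outward from the peak — single-peaked.
Ballot type 3: ranking walks positions 3-1-2; Ferraro is ranked above Ivanov even though Ivanov lies between Ferraro and the peak Ahmed on the axis — preferences dip and rise again. Not single-peaked.
Ballot type 3 violates single-peakedness, so the profile is not single-peaked on this axis.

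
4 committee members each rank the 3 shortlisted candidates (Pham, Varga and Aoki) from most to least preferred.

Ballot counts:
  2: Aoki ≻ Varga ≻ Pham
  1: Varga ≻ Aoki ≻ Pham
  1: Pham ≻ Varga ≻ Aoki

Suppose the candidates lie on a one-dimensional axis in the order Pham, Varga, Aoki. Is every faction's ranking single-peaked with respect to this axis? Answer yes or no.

yes

Axis positions: Pham=1, Varga=2, Aoki=3.
Faction 1 (peak Aoki at position 3): ranking walks positions 3-2-1, expanding outward from the peak — single-peaked.
Faction 2 (peak Varga at position 2): ranking walks positions 2-3-1, expanding outward from the peak — single-peaked.
Faction 3 (peak Pham at position 1): ranking walks positions 1-2-3, expanding outward from the peak — single-peaked.
Every ranking is single-peaked on this axis.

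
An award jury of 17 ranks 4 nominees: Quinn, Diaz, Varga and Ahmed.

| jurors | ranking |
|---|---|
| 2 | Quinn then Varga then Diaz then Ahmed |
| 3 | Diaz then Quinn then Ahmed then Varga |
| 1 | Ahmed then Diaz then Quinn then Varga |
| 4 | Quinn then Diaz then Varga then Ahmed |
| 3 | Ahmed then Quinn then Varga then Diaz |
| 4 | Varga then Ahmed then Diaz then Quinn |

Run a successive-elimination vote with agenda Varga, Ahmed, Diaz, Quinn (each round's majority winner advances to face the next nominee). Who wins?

Quinn

Round 1: Varga vs Ahmed — 10–7, Varga advances.
Round 2: Varga vs Diaz — 9–8, Varga advances.
Round 3: Varga vs Quinn — 4–13, Quinn advances.
The agenda winner is Quinn.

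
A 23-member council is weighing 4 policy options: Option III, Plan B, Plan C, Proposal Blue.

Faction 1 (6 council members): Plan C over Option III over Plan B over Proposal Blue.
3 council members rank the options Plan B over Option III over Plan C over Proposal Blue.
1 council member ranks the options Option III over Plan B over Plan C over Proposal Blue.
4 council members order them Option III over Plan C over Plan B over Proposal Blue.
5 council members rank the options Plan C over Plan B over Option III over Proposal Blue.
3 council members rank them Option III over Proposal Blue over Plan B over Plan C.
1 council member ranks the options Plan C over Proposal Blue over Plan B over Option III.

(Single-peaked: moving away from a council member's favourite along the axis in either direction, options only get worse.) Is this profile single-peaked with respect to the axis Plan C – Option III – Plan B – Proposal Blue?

Axis positions: Plan C=1, Option III=2, Plan B=3, Proposal Blue=4.
Faction 1 (peak Plan C at position 1): ranking walks positions 1-2-3-4, expanding outward from the peak — single-peaked.
Faction 2 (peak Plan B at position 3): ranking walks positions 3-2-1-4, expanding outward from the peak — single-peaked.
Faction 3 (peak Option III at position 2): ranking walks positions 2-3-1-4, expanding outward from the peak — single-peaked.
Faction 4 (peak Option III at position 2): ranking walks positions 2-1-3-4, expanding outward from the peak — single-peaked.
Faction 5: ranking walks positions 1-3-2-4; Plan B is ranked above Option III even though Option III lies between Plan B and the peak Plan C on the axis — preferences dip and rise again. Not single-peaked.
Faction 6: ranking walks positions 2-4-3-1; Proposal Blue is ranked above Plan B even though Plan B lies between Proposal Blue and the peak Option III on the axis — preferences dip and rise again. Not single-peaked.
Faction 7: ranking walks positions 1-4-3-2; Proposal Blue is ranked above Option III even though Option III lies between Proposal Blue and the peak Plan C on the axis — preferences dip and rise again. Not single-peaked.
Faction 5 violates single-peakedness, so the profile is not single-peaked on this axis.

no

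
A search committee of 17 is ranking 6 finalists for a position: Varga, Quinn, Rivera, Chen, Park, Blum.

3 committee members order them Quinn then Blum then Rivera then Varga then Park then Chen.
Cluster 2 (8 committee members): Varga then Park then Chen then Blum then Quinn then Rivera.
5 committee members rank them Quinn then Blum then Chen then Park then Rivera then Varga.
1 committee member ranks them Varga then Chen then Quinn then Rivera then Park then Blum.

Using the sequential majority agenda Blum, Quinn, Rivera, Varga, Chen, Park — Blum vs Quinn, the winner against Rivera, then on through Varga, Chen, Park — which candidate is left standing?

Varga

Round 1: Blum vs Quinn — 8–9, Quinn advances.
Round 2: Quinn vs Rivera — 17–0, Quinn advances.
Round 3: Quinn vs Varga — 8–9, Varga advances.
Round 4: Varga vs Chen — 12–5, Varga advances.
Round 5: Varga vs Park — 12–5, Varga advances.
The agenda winner is Varga.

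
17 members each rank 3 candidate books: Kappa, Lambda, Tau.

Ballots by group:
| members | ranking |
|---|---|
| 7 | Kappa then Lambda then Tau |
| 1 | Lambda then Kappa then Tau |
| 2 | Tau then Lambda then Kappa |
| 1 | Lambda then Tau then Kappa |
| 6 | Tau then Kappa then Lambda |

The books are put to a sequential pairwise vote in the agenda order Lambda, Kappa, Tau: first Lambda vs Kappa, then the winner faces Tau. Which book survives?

Round 1: Lambda vs Kappa — 4–13, Kappa advances.
Round 2: Kappa vs Tau — 8–9, Tau advances.
The agenda winner is Tau.

Tau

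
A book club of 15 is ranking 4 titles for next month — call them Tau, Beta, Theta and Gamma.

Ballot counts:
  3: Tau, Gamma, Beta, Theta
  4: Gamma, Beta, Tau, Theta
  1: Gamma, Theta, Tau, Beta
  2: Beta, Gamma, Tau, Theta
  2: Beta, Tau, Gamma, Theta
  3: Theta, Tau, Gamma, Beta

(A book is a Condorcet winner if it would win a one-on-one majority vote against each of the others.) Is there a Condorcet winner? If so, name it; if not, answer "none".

none

Pairwise majorities:
Tau vs Beta: 3+1+3 = 7 for Tau, 8 for Beta — Beta by 8–7.
Tau vs Theta: Tau is ranked higher on 3+4+2+2 = 11 ballots, Theta on 4. Tau wins 11–4.
Tau vs Gamma: 3+2+3 = 8 for Tau, 7 for Gamma — Tau by 8–7.
Beta vs Theta: 3+4+2+2 = 11 for Beta, 4 for Theta — Beta by 11–4.
Beta vs Gamma: Beta is ranked higher on 2+2 = 4 ballots, Gamma on 11. Gamma wins 11–4.
Theta vs Gamma: Theta preferred on 3 ballots; Gamma wins 12–3.
Each book drops at least one matchup (Tau loses to Beta; Beta loses to Gamma; Theta loses to Tau; Gamma loses to Tau); the cycle Tau > Gamma > Beta > Tau rules out a Condorcet winner.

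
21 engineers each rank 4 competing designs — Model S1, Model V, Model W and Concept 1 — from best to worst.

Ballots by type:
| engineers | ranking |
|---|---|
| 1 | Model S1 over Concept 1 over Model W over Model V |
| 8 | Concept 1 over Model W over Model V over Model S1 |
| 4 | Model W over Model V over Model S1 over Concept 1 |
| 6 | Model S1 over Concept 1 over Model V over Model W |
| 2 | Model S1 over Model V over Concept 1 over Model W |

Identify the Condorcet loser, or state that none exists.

none

Pairwise majorities:
Model S1–Model V: Model V 12–9.
Model S1 vs Model W: Model W wins 12–9.
Model S1 vs Concept 1: Model S1 wins 13–8.
Model V vs Model W: 6+2 = 8 for Model V, 13 for Model W — Model W by 13–8.
Model V vs Concept 1: Model V preferred on 4+2 = 6 ballots; Concept 1 wins 15–6.
Model W vs Concept 1: Concept 1, 17–4.
No design is winless: Model S1 beats Concept 1; Model V beats Model S1; Model W beats Model S1; Concept 1 beats Model V. There is no Condorcet loser.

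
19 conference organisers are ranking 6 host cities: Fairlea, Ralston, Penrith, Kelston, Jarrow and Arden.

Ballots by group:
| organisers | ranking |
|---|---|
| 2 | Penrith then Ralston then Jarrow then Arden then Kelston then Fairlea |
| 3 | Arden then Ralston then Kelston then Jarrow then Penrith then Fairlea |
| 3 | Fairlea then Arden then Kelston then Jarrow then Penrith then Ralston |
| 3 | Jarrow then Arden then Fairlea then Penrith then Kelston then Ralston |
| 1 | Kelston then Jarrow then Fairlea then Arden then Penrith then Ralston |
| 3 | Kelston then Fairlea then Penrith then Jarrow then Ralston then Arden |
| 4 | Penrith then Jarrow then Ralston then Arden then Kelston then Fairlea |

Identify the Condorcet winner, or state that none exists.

Head-to-head results (19 organisers):
Fairlea–Ralston: Fairlea 10–9.
Fairlea–Penrith: Fairlea 10–9.
Fairlea vs Kelston: Kelston wins 13–6.
Fairlea–Jarrow: Jarrow 13–6.
Fairlea–Arden: Arden 12–7.
Ralston–Penrith: Penrith 16–3.
Ralston–Kelston: Kelston 10–9.
Ralston vs Jarrow: Jarrow, 14–5.
Ralston vs Arden: Arden wins 10–9.
Penrith vs Kelston: Kelston wins 10–9.
Penrith vs Jarrow: Jarrow wins 10–9.
Penrith vs Arden: Arden, 10–9.
Kelston vs Jarrow: Kelston wins 10–9.
Kelston–Arden: Arden 15–4.
Jarrow–Arden: Jarrow 13–6.
Each city drops at least one matchup (Fairlea loses to Kelston; Ralston loses to Fairlea; Penrith loses to Fairlea; Kelston loses to Arden; Jarrow loses to Kelston; Arden loses to Jarrow); the cycle Kelston → Jarrow → Arden → Kelston rules out a Condorcet winner.

none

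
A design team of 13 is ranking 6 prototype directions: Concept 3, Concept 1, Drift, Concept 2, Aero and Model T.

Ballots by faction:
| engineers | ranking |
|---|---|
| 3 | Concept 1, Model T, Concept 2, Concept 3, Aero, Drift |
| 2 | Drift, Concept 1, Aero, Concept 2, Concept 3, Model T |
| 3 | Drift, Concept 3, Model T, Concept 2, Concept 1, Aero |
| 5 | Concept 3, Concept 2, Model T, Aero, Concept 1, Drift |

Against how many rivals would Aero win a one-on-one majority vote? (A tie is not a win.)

Aero against each rival (13 engineers):
Aero vs Concept 3: Aero preferred on 2 ballots; Concept 3 wins 11–2.
Aero vs Concept 1: 5 for Aero, 8 for Concept 1 — Concept 1 by 8–5.
Aero vs Drift: 8 to 5, Aero.
Aero vs Concept 2: Concept 2, 11–2.
Aero vs Model T: 2 to 11, Model T.
Aero beats Drift; loses to Concept 3, Concept 1, Concept 2, Model T — 1 pairwise win.

1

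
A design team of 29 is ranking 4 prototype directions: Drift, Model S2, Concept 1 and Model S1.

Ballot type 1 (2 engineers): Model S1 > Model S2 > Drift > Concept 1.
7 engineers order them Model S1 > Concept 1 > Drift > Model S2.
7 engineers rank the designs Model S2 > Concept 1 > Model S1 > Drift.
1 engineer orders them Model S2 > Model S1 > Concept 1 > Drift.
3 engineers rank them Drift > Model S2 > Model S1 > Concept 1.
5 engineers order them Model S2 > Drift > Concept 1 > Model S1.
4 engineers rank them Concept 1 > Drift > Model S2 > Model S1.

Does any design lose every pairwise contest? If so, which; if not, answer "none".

Pairwise majorities:
Drift–Model S2: Model S2 15–14.
Drift vs Concept 1: 10 to 19, Concept 1.
Drift vs Model S1: 3+5+4 = 12 for Drift, 17 for Model S1 — Model S1 by 17–12.
Model S2 vs Concept 1: 18 to 11, Model S2.
Model S2 vs Model S1: Model S2 wins 20–9.
Concept 1 vs Model S1: Concept 1 wins 16–13.
Only Drift has no wins; Drift is the Condorcet loser.

Drift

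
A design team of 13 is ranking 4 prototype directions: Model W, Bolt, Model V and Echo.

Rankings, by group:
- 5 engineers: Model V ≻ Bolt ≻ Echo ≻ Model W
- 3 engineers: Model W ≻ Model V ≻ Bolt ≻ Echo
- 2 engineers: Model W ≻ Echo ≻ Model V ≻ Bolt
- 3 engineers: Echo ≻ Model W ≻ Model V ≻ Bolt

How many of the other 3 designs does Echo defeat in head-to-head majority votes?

Echo against each rival (13 engineers):
Echo–Model W: Echo 8–5.
Echo vs Bolt: Bolt wins 8–5.
Echo vs Model V: Model V, 8–5.
Echo beats Model W; loses to Bolt, Model V — 1 pairwise win.

1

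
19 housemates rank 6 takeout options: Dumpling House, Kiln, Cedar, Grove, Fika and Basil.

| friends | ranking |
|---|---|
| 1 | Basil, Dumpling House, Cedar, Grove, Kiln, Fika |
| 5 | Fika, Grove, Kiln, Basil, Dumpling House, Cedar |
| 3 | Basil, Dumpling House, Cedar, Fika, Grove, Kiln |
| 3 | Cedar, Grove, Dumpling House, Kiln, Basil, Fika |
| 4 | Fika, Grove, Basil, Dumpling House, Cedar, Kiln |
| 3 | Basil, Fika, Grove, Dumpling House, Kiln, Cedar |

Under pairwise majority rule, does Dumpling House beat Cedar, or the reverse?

Ballots ranking Dumpling House above Cedar: 1 + 5 + 3 + 4 + 3 = 16.
Ballots ranking Cedar above Dumpling House: 19 − 16 = 3.
Dumpling House wins the head-to-head 16–3.

Dumpling House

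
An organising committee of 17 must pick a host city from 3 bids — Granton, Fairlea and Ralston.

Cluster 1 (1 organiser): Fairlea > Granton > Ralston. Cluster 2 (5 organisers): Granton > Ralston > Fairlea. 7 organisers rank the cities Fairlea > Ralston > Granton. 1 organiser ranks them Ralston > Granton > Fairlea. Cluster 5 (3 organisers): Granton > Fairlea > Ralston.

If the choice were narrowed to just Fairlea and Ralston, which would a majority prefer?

Fairlea

Ballots ranking Fairlea above Ralston: 1 + 7 + 3 = 11.
Ballots ranking Ralston above Fairlea: 17 − 11 = 6.
Fairlea wins the head-to-head 11–6.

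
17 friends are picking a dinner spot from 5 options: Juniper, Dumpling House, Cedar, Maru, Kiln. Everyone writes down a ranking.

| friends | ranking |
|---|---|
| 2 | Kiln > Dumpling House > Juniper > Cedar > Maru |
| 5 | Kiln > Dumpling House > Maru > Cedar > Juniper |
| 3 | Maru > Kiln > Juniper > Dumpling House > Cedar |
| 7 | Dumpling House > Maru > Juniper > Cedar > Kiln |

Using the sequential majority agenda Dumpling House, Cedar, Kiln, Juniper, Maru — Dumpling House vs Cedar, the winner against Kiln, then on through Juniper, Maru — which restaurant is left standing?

Round 1: Dumpling House vs Cedar — 17–0, Dumpling House advances.
Round 2: Dumpling House vs Kiln — 7–10, Kiln advances.
Round 3: Kiln vs Juniper — 10–7, Kiln advances.
Round 4: Kiln vs Maru — 7–10, Maru advances.
Maru survives the agenda.

Maru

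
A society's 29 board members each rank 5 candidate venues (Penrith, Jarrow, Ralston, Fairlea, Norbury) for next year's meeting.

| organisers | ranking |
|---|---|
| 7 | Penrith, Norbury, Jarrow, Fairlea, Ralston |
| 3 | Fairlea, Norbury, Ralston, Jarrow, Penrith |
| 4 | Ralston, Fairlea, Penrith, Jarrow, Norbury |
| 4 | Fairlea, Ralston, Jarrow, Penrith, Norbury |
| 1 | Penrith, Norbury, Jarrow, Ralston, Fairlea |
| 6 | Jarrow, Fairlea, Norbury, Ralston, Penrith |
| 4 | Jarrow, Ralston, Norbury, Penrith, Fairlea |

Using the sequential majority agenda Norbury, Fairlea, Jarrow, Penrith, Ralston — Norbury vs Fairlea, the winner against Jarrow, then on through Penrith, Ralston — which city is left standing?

Round 1: Norbury vs Fairlea — 12–17, Fairlea advances.
Round 2: Fairlea vs Jarrow — 11–18, Jarrow advances.
Round 3: Jarrow vs Penrith — 17–12, Jarrow advances.
Round 4: Jarrow vs Ralston — 18–11, Jarrow advances.
Jarrow survives the agenda.

Jarrow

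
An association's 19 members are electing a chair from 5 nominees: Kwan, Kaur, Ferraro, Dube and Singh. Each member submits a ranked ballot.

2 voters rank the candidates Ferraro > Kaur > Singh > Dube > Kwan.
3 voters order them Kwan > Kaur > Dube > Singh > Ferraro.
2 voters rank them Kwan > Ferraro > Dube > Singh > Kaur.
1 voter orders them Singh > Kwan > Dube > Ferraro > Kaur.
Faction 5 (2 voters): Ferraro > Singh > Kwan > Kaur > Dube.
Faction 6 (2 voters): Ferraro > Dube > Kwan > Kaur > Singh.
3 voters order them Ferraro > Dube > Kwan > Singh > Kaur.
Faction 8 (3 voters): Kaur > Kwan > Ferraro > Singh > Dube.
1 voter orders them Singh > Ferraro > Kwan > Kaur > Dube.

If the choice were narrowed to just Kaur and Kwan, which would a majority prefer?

Kwan

Ballots ranking Kaur above Kwan: 2 + 3 = 5.
Ballots ranking Kwan above Kaur: 19 − 5 = 14.
Kwan wins the head-to-head 14–5.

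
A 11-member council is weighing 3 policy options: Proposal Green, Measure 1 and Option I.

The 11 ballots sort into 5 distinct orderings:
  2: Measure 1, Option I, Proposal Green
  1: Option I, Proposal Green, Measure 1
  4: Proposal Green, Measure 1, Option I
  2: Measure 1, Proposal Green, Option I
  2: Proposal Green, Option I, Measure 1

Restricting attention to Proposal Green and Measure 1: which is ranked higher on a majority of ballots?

Proposal Green

Ballots ranking Proposal Green above Measure 1: 1 + 4 + 2 = 7.
Ballots ranking Measure 1 above Proposal Green: 11 − 7 = 4.
Proposal Green wins the head-to-head 7–4.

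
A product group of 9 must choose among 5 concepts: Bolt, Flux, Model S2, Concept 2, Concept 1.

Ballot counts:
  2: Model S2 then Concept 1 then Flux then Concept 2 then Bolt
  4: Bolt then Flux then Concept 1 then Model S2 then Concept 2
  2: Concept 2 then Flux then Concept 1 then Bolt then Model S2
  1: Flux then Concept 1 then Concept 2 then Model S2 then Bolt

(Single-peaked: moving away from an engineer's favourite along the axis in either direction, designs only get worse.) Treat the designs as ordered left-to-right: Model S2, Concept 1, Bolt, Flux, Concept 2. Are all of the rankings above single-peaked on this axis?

no

Axis positions: Model S2=1, Concept 1=2, Bolt=3, Flux=4, Concept 2=5.
Ballot type 1: ranking walks positions 1-2-4-5-3; Flux is ranked above Bolt even though Bolt lies between Flux and the peak Model S2 on the axis — preferences dip and rise again. Not single-peaked.
Ballot type 2 (peak Bolt at position 3): ranking walks positions 3-4-2-1-5, expanding outward from the peak — single-peaked.
Ballot type 3: ranking walks positions 5-4-2-3-1; Concept 1 is ranked above Bolt even though Bolt lies between Concept 1 and the peak Concept 2 on the axis — preferences dip and rise again. Not single-peaked.
Ballot type 4: ranking walks positions 4-2-5-1-3; Concept 1 is ranked above Bolt even though Bolt lies between Concept 1 and the peak Flux on the axis — preferences dip and rise again. Not single-peaked.
Ballot type 1 violates single-peakedness, so the profile is not single-peaked on this axis.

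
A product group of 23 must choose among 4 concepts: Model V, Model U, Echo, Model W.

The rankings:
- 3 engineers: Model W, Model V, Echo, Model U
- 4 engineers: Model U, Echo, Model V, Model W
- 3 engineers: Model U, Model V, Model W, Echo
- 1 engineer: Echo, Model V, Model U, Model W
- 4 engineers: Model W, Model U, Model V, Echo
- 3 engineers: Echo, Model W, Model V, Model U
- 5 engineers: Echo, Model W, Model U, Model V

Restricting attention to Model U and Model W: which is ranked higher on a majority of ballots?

Model W

Ballots ranking Model U above Model W: 4 + 3 + 1 = 8.
Ballots ranking Model W above Model U: 23 − 8 = 15.
Model W wins the head-to-head 15–8.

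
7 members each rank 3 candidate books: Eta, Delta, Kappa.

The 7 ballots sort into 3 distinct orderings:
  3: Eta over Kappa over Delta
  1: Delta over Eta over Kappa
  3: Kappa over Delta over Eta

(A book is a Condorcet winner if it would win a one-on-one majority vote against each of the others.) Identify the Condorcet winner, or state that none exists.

none

Head-to-head results (7 members):
Eta vs Delta: Eta preferred on 3 ballots; Delta wins 4–3.
Eta vs Kappa: 4 to 3, Eta.
Delta vs Kappa: Delta preferred on 1 ballot; Kappa wins 6–1.
No book is unbeaten: Eta loses to Delta; Delta loses to Kappa; Kappa loses to Eta. In particular Eta > Kappa > Delta > Eta is a majority cycle — no Condorcet winner exists.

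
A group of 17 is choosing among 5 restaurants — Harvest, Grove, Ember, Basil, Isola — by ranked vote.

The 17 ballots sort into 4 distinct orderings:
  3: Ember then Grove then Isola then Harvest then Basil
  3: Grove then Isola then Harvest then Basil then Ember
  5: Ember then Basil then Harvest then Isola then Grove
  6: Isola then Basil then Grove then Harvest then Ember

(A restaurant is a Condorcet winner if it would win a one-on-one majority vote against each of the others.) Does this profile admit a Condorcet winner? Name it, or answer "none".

Head-to-head results (17 friends):
Harvest vs Grove: 5 for Harvest, 12 for Grove — Grove by 12–5.
Harvest vs Ember: 3+6 = 9 for Harvest, 8 for Ember — Harvest by 9–8.
Harvest vs Basil: Harvest is ranked higher on 3+3 = 6 ballots, Basil on 11. Basil wins 11–6.
Harvest vs Isola: 5 for Harvest, 12 for Isola — Isola by 12–5.
Grove vs Ember: 9 to 8, Grove.
Grove vs Basil: Grove is ranked higher on 3+3 = 6 ballots, Basil on 11. Basil wins 11–6.
Grove vs Isola: Grove is ranked higher on 3+3 = 6 ballots, Isola on 11. Isola wins 11–6.
Ember vs Basil: Ember is ranked higher on 3+5 = 8 ballots, Basil on 9. Basil wins 9–8.
Ember vs Isola: 3+5 = 8 for Ember, 9 for Isola — Isola by 9–8.
Basil vs Isola: 5 to 12, Isola.
Isola wins every pairwise contest, so Isola is the Condorcet winner.

Isola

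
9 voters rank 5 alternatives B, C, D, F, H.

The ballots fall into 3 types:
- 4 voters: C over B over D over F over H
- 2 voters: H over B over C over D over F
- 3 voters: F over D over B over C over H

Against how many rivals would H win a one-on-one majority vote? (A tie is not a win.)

H against each rival (9 voters):
H vs B: B wins 7–2.
H–C: C 7–2.
H vs D: D wins 7–2.
H vs F: H preferred on 2 ballots; F wins 7–2.
H beats no one; loses to B, C, D, F — 0 pairwise wins.

0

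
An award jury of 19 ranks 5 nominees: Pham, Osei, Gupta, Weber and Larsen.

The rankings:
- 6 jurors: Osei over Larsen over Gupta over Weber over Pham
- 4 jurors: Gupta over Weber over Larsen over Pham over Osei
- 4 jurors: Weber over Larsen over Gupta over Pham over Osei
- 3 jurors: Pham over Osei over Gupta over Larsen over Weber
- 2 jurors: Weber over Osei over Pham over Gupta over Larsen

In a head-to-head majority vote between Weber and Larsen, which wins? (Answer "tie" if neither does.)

Weber

Ballots ranking Weber above Larsen: 4 + 4 + 2 = 10.
Ballots ranking Larsen above Weber: 19 − 10 = 9.
Weber wins the head-to-head 10–9.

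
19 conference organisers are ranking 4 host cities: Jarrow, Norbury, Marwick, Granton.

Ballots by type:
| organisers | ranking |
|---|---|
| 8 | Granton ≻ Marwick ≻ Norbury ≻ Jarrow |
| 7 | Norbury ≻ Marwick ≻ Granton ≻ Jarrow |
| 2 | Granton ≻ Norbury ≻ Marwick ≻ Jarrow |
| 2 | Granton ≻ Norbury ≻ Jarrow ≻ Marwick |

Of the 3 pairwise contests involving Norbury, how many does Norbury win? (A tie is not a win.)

2

Norbury against each rival (19 organisers):
Norbury–Jarrow: Norbury 19–0.
Norbury vs Marwick: 11 to 8, Norbury.
Norbury vs Granton: 7 to 12, Granton.
Norbury beats Jarrow, Marwick; loses to Granton — 2 pairwise wins.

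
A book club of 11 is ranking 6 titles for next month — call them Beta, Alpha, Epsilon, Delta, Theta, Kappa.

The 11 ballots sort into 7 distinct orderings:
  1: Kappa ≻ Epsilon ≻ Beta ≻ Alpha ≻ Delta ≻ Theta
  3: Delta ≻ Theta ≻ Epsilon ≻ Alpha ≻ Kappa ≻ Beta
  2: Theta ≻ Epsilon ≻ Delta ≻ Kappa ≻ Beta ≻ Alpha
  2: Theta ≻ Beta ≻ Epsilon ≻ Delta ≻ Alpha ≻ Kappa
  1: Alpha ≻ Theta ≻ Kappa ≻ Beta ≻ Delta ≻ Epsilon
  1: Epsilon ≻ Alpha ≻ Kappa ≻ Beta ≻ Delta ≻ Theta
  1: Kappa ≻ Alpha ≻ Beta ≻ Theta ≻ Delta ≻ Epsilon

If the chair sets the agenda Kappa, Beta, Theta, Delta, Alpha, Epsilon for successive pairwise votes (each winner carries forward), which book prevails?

Theta

Round 1: Kappa vs Beta — 9–2, Kappa advances.
Round 2: Kappa vs Theta — 3–8, Theta advances.
Round 3: Theta vs Delta — 6–5, Theta advances.
Round 4: Theta vs Alpha — 7–4, Theta advances.
Round 5: Theta vs Epsilon — 9–2, Theta advances.
Theta survives the agenda.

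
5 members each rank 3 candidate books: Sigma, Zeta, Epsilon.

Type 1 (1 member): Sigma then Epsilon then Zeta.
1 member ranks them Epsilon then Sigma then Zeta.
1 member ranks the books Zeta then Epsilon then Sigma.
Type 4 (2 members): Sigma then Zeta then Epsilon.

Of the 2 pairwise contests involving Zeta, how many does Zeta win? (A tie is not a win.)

1

Zeta against each rival (5 members):
Zeta vs Sigma: 1 to 4, Sigma.
Zeta vs Epsilon: Zeta, 3–2.
Zeta beats Epsilon; loses to Sigma — 1 pairwise win.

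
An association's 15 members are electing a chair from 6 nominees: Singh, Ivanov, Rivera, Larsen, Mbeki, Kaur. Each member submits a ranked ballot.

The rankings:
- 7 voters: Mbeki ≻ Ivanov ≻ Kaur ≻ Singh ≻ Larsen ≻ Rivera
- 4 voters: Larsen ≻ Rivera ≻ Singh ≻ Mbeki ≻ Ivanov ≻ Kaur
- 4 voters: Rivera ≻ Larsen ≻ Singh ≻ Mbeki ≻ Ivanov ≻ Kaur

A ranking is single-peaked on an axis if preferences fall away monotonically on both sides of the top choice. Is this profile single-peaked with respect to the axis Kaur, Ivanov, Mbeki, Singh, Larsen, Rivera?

Axis positions: Kaur=1, Ivanov=2, Mbeki=3, Singh=4, Larsen=5, Rivera=6.
Faction 1 (peak Mbeki at position 3): ranking walks positions 3-2-1-4-5-6, expanding outward from the peak — single-peaked.
Faction 2 (peak Larsen at position 5): ranking walks positions 5-6-4-3-2-1, expanding outward from the peak — single-peaked.
Faction 3 (peak Rivera at position 6): ranking walks positions 6-5-4-3-2-1, expanding outward from the peak — single-peaked.
Every ranking is single-peaked on this axis.

yes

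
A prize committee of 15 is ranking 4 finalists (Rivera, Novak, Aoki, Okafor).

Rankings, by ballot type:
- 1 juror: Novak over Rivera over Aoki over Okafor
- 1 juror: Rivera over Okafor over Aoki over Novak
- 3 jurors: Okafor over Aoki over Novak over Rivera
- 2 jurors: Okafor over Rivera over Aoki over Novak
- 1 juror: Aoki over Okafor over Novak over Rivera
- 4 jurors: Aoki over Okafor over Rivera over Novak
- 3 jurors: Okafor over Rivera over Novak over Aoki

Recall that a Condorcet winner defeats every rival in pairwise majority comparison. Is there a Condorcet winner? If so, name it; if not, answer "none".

Okafor

Head-to-head results (15 jurors):
Rivera vs Novak: Rivera wins 10–5.
Rivera vs Aoki: Aoki, 8–7.
Rivera vs Okafor: Okafor, 13–2.
Novak vs Aoki: Aoki, 11–4.
Novak vs Okafor: Okafor wins 14–1.
Aoki–Okafor: Okafor 9–6.
Only Okafor has no losses; Okafor is the Condorcet winner.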